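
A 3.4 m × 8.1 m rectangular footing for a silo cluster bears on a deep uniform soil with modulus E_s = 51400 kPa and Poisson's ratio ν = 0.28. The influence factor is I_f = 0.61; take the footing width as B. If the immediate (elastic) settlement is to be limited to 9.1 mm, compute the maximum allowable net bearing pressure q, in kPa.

S_e = q·B·(1−ν²)/E_s · I_f  ⇒  q = S_e·E_s / (B·(1−ν²)·I_f).
q = 0.0091 × 51400 / (3.4 × 0.9216 × 0.61) = 244.7 kPa

q ≈ 245 kPa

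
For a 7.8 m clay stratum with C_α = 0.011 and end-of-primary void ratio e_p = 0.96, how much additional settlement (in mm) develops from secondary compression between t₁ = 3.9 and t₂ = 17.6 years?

S_s ≈ 28.6 mm

Secondary compression: S_s = C_α·H/(1+e_p)·log₁₀(t₂/t₁)
S_s = 0.011×7.8/(1+0.96)×log₁₀(17.6/3.9)
    = 0.04378 × 0.6544 = 0.02865 m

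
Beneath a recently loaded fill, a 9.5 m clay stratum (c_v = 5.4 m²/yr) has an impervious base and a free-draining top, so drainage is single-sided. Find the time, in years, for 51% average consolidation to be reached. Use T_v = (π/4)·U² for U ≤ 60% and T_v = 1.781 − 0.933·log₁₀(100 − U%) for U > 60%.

Drainage path length: H_d = H = 9.5 m (single drainage).
U ≤ 60%: T_v = (π/4)·U² = (π/4)×0.51² = 0.20428.
t = T_v·H_d²/c_v = 0.20428×9.5²/5.4 = 3.414 years.

t ≈ 3.41 years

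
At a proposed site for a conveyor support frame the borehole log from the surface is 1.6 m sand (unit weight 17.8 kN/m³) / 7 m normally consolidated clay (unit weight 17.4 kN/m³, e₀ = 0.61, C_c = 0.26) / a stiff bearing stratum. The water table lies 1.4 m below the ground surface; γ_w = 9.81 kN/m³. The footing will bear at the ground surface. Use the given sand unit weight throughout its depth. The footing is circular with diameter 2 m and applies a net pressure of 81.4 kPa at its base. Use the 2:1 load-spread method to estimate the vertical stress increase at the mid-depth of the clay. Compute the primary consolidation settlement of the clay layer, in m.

Mid-depth of clay below the ground surface: z = 1.6 + 7/2 = 5.1 m.
Total vertical stress at mid-clay: σ_v = 17.8×1.6 + 17.4×3.5 = 89.38 kPa.
Pore pressure: u = 9.81×(5.1 − 1.4) = 36.297 kPa.
Initial effective stress: σ'_0 = σ_v − u = 89.38 − 36.297 = 53.083 kPa.
Stress increase at mid-clay by the 2:1 spreading method:
Δσ ≈ qD²/(D+z)² = 81.4×2²/(2+5.1)² = 6.459 kPa
Final effective stress: σ'_f = σ'_0 + Δσ = 53.083 + 6.459 = 59.542 kPa.
Normally consolidated clay, so the full stress increment lies on the virgin compression line:
S_c = C_c·H/(1+e₀)·log₁₀(σ'_f/σ'_0) = 0.26×7/(1+0.61)×log₁₀(59.542/53.083)
    = 1.1304 × 0.049868 = 0.05637 m

S_c ≈ 0.0564 m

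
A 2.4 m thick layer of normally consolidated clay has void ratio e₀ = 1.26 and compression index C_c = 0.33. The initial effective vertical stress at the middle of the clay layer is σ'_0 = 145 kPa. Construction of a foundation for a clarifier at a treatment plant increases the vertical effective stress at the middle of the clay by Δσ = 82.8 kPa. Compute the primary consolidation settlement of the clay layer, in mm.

S_c ≈ 68.8 mm

Final effective stress: σ'_f = σ'_0 + Δσ = 145 + 82.8 = 227.8 kPa.
Normally consolidated clay, so the full stress increment lies on the virgin compression line:
S_c = C_c·H/(1+e₀)·log₁₀(σ'_f/σ'_0) = 0.33×2.4/(1+1.26)×log₁₀(227.8/145)
    = 0.35044 × 0.19619 = 0.06875 m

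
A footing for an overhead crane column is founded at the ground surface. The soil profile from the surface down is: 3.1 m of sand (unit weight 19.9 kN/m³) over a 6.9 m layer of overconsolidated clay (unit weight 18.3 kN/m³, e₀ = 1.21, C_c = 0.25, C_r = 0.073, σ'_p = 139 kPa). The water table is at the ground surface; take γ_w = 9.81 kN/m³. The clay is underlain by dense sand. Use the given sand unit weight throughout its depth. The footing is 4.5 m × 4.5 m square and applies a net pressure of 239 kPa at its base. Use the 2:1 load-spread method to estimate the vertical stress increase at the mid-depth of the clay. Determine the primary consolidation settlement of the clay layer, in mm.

Mid-depth of clay below the ground surface: z = 3.1 + 6.9/2 = 6.55 m.
Total vertical stress at mid-clay: σ_v = 19.9×3.1 + 18.3×3.45 = 124.83 kPa.
Pore pressure: u = 9.81×(6.55 − 0) = 64.255 kPa.
Initial effective stress: σ'_0 = σ_v − u = 124.83 − 64.255 = 60.575 kPa.
Stress increase at mid-clay by the 2:1 spreading method:
Δσ = qBL/((B+z)(L+z)) = 239×4.5×4.5/((4.5+6.55)(4.5+6.55)) = 39.637 kPa
Final effective stress: σ'_f = 60.575 + 39.637 = 100.21 kPa.
σ'_f = 100.21 ≤ σ'_p = 139 kPa, so the clay remains overconsolidated and only the recompression index applies:
S_c = C_r·H/(1+e₀)·log₁₀(σ'_f/σ'_0) = 0.073×6.9/2.21×log₁₀(100.21/60.575)
    = 0.22792 × 0.21862 = 0.04983 m

S_c ≈ 49.8 mm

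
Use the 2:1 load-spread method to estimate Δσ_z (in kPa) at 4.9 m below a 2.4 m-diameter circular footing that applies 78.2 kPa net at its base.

By the 2:1 method the load spreads at 1 horizontal : 2 vertical, so at depth z the loaded area has grown by z in each plan dimension:
Δσ ≈ qD²/(D+z)² = 78.2×2.4²/(2.4+4.9)² = 8.4525 kPa

Δσ_z ≈ 8.45 kPa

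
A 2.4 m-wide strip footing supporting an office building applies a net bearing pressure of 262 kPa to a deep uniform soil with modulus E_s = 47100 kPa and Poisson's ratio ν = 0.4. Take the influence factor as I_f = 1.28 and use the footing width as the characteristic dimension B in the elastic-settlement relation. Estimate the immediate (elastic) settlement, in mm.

Immediate (elastic) settlement: S_e = q·B·(1−ν²)/E_s · I_f.
S_e = 262 × 2.4 × (1 − 0.4²) / 47100 × 1.28
    = 262 × 2.4 × 0.84 / 47100 × 1.28
    = 0.01435 m = 14.35 mm

S_e ≈ 14.4 mm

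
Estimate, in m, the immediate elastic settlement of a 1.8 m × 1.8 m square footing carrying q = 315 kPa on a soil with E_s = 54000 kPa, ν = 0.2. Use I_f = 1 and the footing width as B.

Immediate (elastic) settlement: S_e = q·B·(1−ν²)/E_s · I_f.
S_e = 315 × 1.8 × (1 − 0.2²) / 54000 × 1
    = 315 × 1.8 × 0.96 / 54000 × 1
    = 0.01008 m

S_e ≈ 0.0101 m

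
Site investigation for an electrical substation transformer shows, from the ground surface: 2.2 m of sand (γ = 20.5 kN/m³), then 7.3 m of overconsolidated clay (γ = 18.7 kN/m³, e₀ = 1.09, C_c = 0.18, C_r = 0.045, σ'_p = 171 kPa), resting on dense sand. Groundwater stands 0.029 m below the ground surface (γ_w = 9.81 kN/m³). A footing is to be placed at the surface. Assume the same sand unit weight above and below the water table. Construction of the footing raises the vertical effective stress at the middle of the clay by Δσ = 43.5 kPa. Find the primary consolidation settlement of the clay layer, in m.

S_c ≈ 0.0391 m

Mid-depth of clay below the ground surface: z = 2.2 + 7.3/2 = 5.85 m.
Total vertical stress at mid-clay: σ_v = 20.5×2.2 + 18.7×3.65 = 113.35 kPa.
Pore pressure: u = 9.81×(5.85 − 0.029) = 57.104 kPa.
Initial effective stress: σ'_0 = σ_v − u = 113.35 − 57.104 = 56.246 kPa.
Final effective stress: σ'_f = 56.246 + 43.5 = 99.746 kPa.
σ'_f = 99.746 ≤ σ'_p = 171 kPa, so the clay remains overconsolidated and only the recompression index applies:
S_c = C_r·H/(1+e₀)·log₁₀(σ'_f/σ'_0) = 0.045×7.3/2.09×log₁₀(99.746/56.246)
    = 0.15718 × 0.2488 = 0.03911 m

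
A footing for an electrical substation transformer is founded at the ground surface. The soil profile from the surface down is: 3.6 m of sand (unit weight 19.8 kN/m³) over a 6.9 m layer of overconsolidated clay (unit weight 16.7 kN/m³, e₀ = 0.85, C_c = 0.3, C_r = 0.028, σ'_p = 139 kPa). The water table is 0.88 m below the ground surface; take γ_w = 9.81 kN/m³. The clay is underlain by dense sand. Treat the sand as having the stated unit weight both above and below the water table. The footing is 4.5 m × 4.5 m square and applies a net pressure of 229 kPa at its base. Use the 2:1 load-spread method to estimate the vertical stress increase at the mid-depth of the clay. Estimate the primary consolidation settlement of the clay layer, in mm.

S_c ≈ 18.6 mm

Mid-depth of clay below the ground surface: z = 3.6 + 6.9/2 = 7.05 m.
Total vertical stress at mid-clay: σ_v = 19.8×3.6 + 16.7×3.45 = 128.9 kPa.
Pore pressure: u = 9.81×(7.05 − 0.88) = 60.528 kPa.
Initial effective stress: σ'_0 = σ_v − u = 128.9 − 60.528 = 68.372 kPa.
Stress increase at mid-clay by the 2:1 spreading method:
Δσ = qBL/((B+z)(L+z)) = 229×4.5×4.5/((4.5+7.05)(4.5+7.05)) = 34.761 kPa
Final effective stress: σ'_f = 68.372 + 34.761 = 103.13 kPa.
σ'_f = 103.13 ≤ σ'_p = 139 kPa, so the clay remains overconsolidated and only the recompression index applies:
S_c = C_r·H/(1+e₀)·log₁₀(σ'_f/σ'_0) = 0.028×6.9/1.85×log₁₀(103.13/68.372)
    = 0.10443 × 0.17851 = 0.01864 m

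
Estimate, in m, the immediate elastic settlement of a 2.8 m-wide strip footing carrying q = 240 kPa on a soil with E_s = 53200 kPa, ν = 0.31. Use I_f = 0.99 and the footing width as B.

Immediate (elastic) settlement: S_e = q·B·(1−ν²)/E_s · I_f.
S_e = 240 × 2.8 × (1 − 0.31²) / 53200 × 0.99
    = 240 × 2.8 × 0.9039 / 53200 × 0.99
    = 0.0113 m

S_e ≈ 0.0113 m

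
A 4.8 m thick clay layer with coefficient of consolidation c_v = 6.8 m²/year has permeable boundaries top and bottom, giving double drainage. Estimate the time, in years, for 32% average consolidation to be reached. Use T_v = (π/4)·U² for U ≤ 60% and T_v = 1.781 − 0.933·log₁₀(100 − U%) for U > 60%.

t ≈ 0.0681 years

Drainage path length: H_d = H/2 = 2.4 m (double drainage).
U ≤ 60%: T_v = (π/4)·U² = (π/4)×0.32² = 0.080425.
t = T_v·H_d²/c_v = 0.080425×2.4²/6.8 = 0.06812 years.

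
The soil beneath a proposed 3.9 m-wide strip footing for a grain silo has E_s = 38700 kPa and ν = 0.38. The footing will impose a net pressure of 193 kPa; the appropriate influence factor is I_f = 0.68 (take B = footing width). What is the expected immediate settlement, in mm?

S_e ≈ 11.3 mm

Immediate (elastic) settlement: S_e = q·B·(1−ν²)/E_s · I_f.
S_e = 193 × 3.9 × (1 − 0.38²) / 38700 × 0.68
    = 193 × 3.9 × 0.8556 / 38700 × 0.68
    = 0.01132 m = 11.32 mm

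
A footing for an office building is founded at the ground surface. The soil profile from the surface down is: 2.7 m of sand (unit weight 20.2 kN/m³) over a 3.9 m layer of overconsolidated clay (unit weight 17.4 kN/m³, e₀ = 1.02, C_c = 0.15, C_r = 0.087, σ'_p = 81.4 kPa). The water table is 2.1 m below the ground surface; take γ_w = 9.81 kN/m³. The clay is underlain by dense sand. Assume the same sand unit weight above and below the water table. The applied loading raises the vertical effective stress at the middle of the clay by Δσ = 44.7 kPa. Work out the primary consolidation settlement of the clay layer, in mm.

S_c ≈ 53.9 mm

Mid-depth of clay below the ground surface: z = 2.7 + 3.9/2 = 4.65 m.
Total vertical stress at mid-clay: σ_v = 20.2×2.7 + 17.4×1.95 = 88.47 kPa.
Pore pressure: u = 9.81×(4.65 − 2.1) = 25.015 kPa.
Initial effective stress: σ'_0 = σ_v − u = 88.47 − 25.015 = 63.455 kPa.
Final effective stress: σ'_f = 63.455 + 44.7 = 108.16 kPa.
σ'_f = 108.16 > σ'_p = 81.4 kPa, so the stress path crosses the preconsolidation pressure — recompression up to σ'_p, then virgin compression beyond:
S_c = H/(1+e₀)·[C_r·log₁₀(σ'_p/σ'_0) + C_c·log₁₀(σ'_f/σ'_p)]
    = 3.9/2.02 × [0.087×log₁₀(81.4/63.455) + 0.15×log₁₀(108.16/81.4)]
    = 1.9307 × [0.0094098 + 0.018516] = 0.05392 m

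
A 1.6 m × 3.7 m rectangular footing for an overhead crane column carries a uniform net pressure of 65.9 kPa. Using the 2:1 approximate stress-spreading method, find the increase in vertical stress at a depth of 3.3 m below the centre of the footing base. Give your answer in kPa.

Δσ_z ≈ 11.4 kPa

By the 2:1 method the load spreads at 1 horizontal : 2 vertical, so at depth z the loaded area has grown by z in each plan dimension:
Δσ = qBL/((B+z)(L+z)) = 65.9×1.6×3.7/((1.6+3.3)(3.7+3.3)) = 11.374 kPa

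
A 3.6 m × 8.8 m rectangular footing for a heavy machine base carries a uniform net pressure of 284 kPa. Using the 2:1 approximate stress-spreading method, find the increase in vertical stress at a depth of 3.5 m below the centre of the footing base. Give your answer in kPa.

Δσ_z ≈ 103 kPa

By the 2:1 method the load spreads at 1 horizontal : 2 vertical, so at depth z the loaded area has grown by z in each plan dimension:
Δσ = qBL/((B+z)(L+z)) = 284×3.6×8.8/((3.6+3.5)(8.8+3.5)) = 103.02 kPa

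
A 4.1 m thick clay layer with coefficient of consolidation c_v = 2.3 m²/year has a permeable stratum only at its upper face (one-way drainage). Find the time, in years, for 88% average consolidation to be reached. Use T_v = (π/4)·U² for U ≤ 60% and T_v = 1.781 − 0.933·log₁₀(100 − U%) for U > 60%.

Drainage path length: H_d = H = 4.1 m (single drainage).
U > 60%: T_v = 1.781 − 0.933·log₁₀(100 − 88) = 0.77412.
t = T_v·H_d²/c_v = 0.77412×4.1²/2.3 = 5.658 years.

t ≈ 5.66 years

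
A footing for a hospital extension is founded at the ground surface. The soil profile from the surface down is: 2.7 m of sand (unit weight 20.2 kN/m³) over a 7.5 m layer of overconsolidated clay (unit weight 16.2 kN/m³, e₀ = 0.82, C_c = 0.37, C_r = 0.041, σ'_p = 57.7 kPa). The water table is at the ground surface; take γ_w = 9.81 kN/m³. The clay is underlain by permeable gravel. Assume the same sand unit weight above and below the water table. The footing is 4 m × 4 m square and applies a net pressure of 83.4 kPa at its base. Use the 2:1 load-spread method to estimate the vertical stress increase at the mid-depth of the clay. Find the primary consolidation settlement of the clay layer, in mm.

Mid-depth of clay below the ground surface: z = 2.7 + 7.5/2 = 6.45 m.
Total vertical stress at mid-clay: σ_v = 20.2×2.7 + 16.2×3.75 = 115.29 kPa.
Pore pressure: u = 9.81×(6.45 − 0) = 63.275 kPa.
Initial effective stress: σ'_0 = σ_v − u = 115.29 − 63.275 = 52.015 kPa.
Stress increase at mid-clay by the 2:1 spreading method:
Δσ = qBL/((B+z)(L+z)) = 83.4×4×4/((4+6.45)(4+6.45)) = 12.22 kPa
Final effective stress: σ'_f = 52.015 + 12.22 = 64.235 kPa.
σ'_f = 64.235 > σ'_p = 57.7 kPa, so the stress path crosses the preconsolidation pressure — recompression up to σ'_p, then virgin compression beyond:
S_c = H/(1+e₀)·[C_r·log₁₀(σ'_p/σ'_0) + C_c·log₁₀(σ'_f/σ'_p)]
    = 7.5/1.82 × [0.041×log₁₀(57.7/52.015) + 0.37×log₁₀(64.235/57.7)]
    = 4.1209 × [0.0018469 + 0.01724] = 0.07866 m

S_c ≈ 78.7 mm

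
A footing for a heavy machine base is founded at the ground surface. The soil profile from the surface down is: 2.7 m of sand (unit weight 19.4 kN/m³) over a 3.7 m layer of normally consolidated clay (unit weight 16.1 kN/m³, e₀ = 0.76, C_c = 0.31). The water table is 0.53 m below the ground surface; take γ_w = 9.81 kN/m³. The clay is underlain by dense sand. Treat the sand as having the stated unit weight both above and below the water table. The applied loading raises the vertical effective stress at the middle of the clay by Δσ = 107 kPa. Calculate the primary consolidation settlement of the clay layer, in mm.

S_c ≈ 355 mm

Mid-depth of clay below the ground surface: z = 2.7 + 3.7/2 = 4.55 m.
Total vertical stress at mid-clay: σ_v = 19.4×2.7 + 16.1×1.85 = 82.165 kPa.
Pore pressure: u = 9.81×(4.55 − 0.53) = 39.436 kPa.
Initial effective stress: σ'_0 = σ_v − u = 82.165 − 39.436 = 42.729 kPa.
Final effective stress: σ'_f = σ'_0 + Δσ = 42.729 + 107 = 149.73 kPa.
Normally consolidated clay, so the full stress increment lies on the virgin compression line:
S_c = C_c·H/(1+e₀)·log₁₀(σ'_f/σ'_0) = 0.31×3.7/(1+0.76)×log₁₀(149.73/42.729)
    = 0.6517 × 0.54459 = 0.3549 m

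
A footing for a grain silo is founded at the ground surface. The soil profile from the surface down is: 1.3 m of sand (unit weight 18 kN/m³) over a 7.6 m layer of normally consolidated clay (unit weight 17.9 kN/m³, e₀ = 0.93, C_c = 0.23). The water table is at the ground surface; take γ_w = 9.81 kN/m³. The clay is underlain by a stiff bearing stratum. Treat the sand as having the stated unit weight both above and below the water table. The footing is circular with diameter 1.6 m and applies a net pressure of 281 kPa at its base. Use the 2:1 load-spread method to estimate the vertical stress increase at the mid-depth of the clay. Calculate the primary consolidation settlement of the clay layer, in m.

Mid-depth of clay below the ground surface: z = 1.3 + 7.6/2 = 5.1 m.
Total vertical stress at mid-clay: σ_v = 18×1.3 + 17.9×3.8 = 91.42 kPa.
Pore pressure: u = 9.81×(5.1 − 0) = 50.031 kPa.
Initial effective stress: σ'_0 = σ_v − u = 91.42 − 50.031 = 41.389 kPa.
Stress increase at mid-clay by the 2:1 spreading method:
Δσ ≈ qD²/(D+z)² = 281×1.6²/(1.6+5.1)² = 16.025 kPa
Final effective stress: σ'_f = σ'_0 + Δσ = 41.389 + 16.025 = 57.414 kPa.
Normally consolidated clay, so the full stress increment lies on the virgin compression line:
S_c = C_c·H/(1+e₀)·log₁₀(σ'_f/σ'_0) = 0.23×7.6/(1+0.93)×log₁₀(57.414/41.389)
    = 0.9057 × 0.14213 = 0.1287 m

S_c ≈ 0.129 m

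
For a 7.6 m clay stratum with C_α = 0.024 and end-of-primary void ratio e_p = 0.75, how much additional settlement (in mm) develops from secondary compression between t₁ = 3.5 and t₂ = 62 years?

Secondary compression: S_s = C_α·H/(1+e_p)·log₁₀(t₂/t₁)
S_s = 0.024×7.6/(1+0.75)×log₁₀(62/3.5)
    = 0.1042 × 1.248 = 0.1301 m

S_s ≈ 130 mm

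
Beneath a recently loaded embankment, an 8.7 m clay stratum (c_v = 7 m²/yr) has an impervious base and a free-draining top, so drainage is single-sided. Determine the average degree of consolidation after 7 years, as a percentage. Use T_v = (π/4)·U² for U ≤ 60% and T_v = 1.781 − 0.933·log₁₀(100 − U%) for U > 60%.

U ≈ 83.6 %

Drainage path length: H_d = H = 8.7 m (single drainage).
T_v = c_v·t/H_d² = 7×7/8.7² = 0.64738.
T_v = 0.64738 corresponds to the U > 60% branch:
U = 1 − 10^((1.781 − T_v)/0.933)/100 = 0.8359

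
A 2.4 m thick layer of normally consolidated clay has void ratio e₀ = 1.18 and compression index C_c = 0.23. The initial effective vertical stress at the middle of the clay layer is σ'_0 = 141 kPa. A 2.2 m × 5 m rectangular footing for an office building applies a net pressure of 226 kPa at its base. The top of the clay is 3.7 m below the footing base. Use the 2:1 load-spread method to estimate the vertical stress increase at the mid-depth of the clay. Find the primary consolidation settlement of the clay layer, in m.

S_c ≈ 0.0246 m

Mid-depth of clay below the footing base: z = 3.7 + 2.4/2 = 4.9 m.
Stress increase at mid-clay by the 2:1 spreading method:
Δσ = qBL/((B+z)(L+z)) = 226×2.2×5/((2.2+4.9)(5+4.9)) = 35.368 kPa
Final effective stress: σ'_f = σ'_0 + Δσ = 141 + 35.368 = 176.37 kPa.
Normally consolidated clay, so the full stress increment lies on the virgin compression line:
S_c = C_c·H/(1+e₀)·log₁₀(σ'_f/σ'_0) = 0.23×2.4/(1+1.18)×log₁₀(176.37/141)
    = 0.25321 × 0.097206 = 0.02461 m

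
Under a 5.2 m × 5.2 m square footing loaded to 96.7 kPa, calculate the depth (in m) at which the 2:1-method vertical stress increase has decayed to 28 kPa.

z ≈ 4.46 m

2:1 spreading — at depth z the loaded area has grown by z in each plan dimension:
qB²/(B+z)² = Δσ_z ⇒ z = B(√(q/Δσ_z) − 1) = 5.2×(√(96.7/28) − 1) = 4.464 m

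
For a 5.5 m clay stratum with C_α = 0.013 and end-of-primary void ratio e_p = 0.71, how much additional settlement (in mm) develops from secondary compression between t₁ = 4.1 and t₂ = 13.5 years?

Secondary compression: S_s = C_α·H/(1+e_p)·log₁₀(t₂/t₁)
S_s = 0.013×5.5/(1+0.71)×log₁₀(13.5/4.1)
    = 0.04181 × 0.5175 = 0.02164 m

S_s ≈ 21.6 mm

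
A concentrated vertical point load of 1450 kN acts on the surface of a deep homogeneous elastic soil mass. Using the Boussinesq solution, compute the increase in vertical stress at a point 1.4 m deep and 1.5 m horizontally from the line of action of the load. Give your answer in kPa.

Δσ_z ≈ 52.2 kPa

Boussinesq vertical stress below a point load on an elastic half-space:
Δσ_z = 3P/(2πz²) · [1 + (r/z)²]^(−5/2)
r/z = 1.5/1.4 = 1.0714; [1+(r/z)²]^(−5/2) = 0.14789.
Δσ_z = 3×1450/(2π×1.4²) × 0.14789 = 353.23 × 0.14789 = 52.24 kPa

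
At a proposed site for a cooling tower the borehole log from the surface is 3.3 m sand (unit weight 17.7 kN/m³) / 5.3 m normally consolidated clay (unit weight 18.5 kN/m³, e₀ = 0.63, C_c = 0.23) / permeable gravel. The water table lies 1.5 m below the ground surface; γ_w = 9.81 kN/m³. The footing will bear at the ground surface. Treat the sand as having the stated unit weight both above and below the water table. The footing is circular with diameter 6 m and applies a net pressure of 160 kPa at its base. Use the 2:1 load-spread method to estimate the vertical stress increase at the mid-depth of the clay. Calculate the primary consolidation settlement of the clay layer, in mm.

Mid-depth of clay below the ground surface: z = 3.3 + 5.3/2 = 5.95 m.
Total vertical stress at mid-clay: σ_v = 17.7×3.3 + 18.5×2.65 = 107.44 kPa.
Pore pressure: u = 9.81×(5.95 − 1.5) = 43.655 kPa.
Initial effective stress: σ'_0 = σ_v − u = 107.44 − 43.655 = 63.785 kPa.
Stress increase at mid-clay by the 2:1 spreading method:
Δσ ≈ qD²/(D+z)² = 160×6²/(6+5.95)² = 40.335 kPa
Final effective stress: σ'_f = σ'_0 + Δσ = 63.785 + 40.335 = 104.12 kPa.
Normally consolidated clay, so the full stress increment lies on the virgin compression line:
S_c = C_c·H/(1+e₀)·log₁₀(σ'_f/σ'_0) = 0.23×5.3/(1+0.63)×log₁₀(104.12/63.785)
    = 0.74785 × 0.21282 = 0.1592 m

S_c ≈ 159 mm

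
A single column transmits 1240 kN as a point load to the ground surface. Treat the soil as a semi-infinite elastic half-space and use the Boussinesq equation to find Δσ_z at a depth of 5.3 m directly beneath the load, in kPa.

Boussinesq vertical stress below a point load on an elastic half-space:
Δσ_z = 3P/(2πz²) · [1 + (r/z)²]^(−5/2)
r/z = 0/5.3 = 0; [1+(r/z)²]^(−5/2) = 1.
Δσ_z = 3×1240/(2π×5.3²) × 1 = 21.077 × 1 = 21.08 kPa

Δσ_z ≈ 21.1 kPa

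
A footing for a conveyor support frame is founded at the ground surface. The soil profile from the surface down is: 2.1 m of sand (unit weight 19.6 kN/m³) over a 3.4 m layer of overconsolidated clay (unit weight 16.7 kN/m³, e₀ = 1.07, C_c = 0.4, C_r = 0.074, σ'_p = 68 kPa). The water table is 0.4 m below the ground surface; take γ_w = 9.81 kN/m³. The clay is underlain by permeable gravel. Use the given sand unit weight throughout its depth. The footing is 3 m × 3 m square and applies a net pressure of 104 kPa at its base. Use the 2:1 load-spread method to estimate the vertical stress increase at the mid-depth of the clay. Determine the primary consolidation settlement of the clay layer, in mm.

Mid-depth of clay below the ground surface: z = 2.1 + 3.4/2 = 3.8 m.
Total vertical stress at mid-clay: σ_v = 19.6×2.1 + 16.7×1.7 = 69.55 kPa.
Pore pressure: u = 9.81×(3.8 − 0.4) = 33.354 kPa.
Initial effective stress: σ'_0 = σ_v − u = 69.55 − 33.354 = 36.196 kPa.
Stress increase at mid-clay by the 2:1 spreading method:
Δσ = qBL/((B+z)(L+z)) = 104×3×3/((3+3.8)(3+3.8)) = 20.242 kPa
Final effective stress: σ'_f = 36.196 + 20.242 = 56.438 kPa.
σ'_f = 56.438 ≤ σ'_p = 68 kPa, so the clay remains overconsolidated and only the recompression index applies:
S_c = C_r·H/(1+e₀)·log₁₀(σ'_f/σ'_0) = 0.074×3.4/2.07×log₁₀(56.438/36.196)
    = 0.12155 × 0.19291 = 0.02345 m

S_c ≈ 23.4 mm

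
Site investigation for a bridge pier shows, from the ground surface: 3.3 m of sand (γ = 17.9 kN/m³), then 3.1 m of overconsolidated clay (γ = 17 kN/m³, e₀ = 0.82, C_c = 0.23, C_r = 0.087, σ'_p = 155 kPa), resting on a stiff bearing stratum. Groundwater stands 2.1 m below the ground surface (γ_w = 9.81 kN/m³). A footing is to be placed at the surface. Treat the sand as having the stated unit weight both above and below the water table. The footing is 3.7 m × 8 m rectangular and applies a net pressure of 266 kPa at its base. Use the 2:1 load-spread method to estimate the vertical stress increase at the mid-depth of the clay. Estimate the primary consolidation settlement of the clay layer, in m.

Mid-depth of clay below the ground surface: z = 3.3 + 3.1/2 = 4.85 m.
Total vertical stress at mid-clay: σ_v = 17.9×3.3 + 17×1.55 = 85.42 kPa.
Pore pressure: u = 9.81×(4.85 − 2.1) = 26.978 kPa.
Initial effective stress: σ'_0 = σ_v − u = 85.42 − 26.978 = 58.442 kPa.
Stress increase at mid-clay by the 2:1 spreading method:
Δσ = qBL/((B+z)(L+z)) = 266×3.7×8/((3.7+4.85)(8+4.85)) = 71.665 kPa
Final effective stress: σ'_f = 58.442 + 71.665 = 130.11 kPa.
σ'_f = 130.11 ≤ σ'_p = 155 kPa, so the clay remains overconsolidated and only the recompression index applies:
S_c = C_r·H/(1+e₀)·log₁₀(σ'_f/σ'_0) = 0.087×3.1/1.82×log₁₀(130.11/58.442)
    = 0.14819 × 0.34759 = 0.05151 m

S_c ≈ 0.0515 m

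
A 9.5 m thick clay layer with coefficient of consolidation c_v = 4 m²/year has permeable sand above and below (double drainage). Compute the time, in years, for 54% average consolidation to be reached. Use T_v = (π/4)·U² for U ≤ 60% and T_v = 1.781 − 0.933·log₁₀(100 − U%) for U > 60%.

t ≈ 1.29 years

Drainage path length: H_d = H/2 = 4.75 m (double drainage).
U ≤ 60%: T_v = (π/4)·U² = (π/4)×0.54² = 0.22902.
t = T_v·H_d²/c_v = 0.22902×4.75²/4 = 1.292 years.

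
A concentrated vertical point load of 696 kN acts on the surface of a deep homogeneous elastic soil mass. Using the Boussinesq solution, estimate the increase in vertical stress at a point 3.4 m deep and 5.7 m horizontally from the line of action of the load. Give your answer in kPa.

Δσ_z ≈ 1.01 kPa

Boussinesq vertical stress below a point load on an elastic half-space:
Δσ_z = 3P/(2πz²) · [1 + (r/z)²]^(−5/2)
r/z = 5.7/3.4 = 1.6765; [1+(r/z)²]^(−5/2) = 0.03528.
Δσ_z = 3×696/(2π×3.4²) × 0.03528 = 28.747 × 0.03528 = 1.014 kPa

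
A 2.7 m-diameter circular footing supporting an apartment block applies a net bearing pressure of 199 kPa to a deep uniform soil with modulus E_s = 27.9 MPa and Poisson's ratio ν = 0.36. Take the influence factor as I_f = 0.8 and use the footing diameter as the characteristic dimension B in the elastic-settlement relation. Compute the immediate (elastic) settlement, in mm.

Immediate (elastic) settlement: S_e = q·B·(1−ν²)/E_s · I_f.
E_s = 27.9 MPa = 27900 kPa.
S_e = 199 × 2.7 × (1 − 0.36²) / 27900 × 0.8
    = 199 × 2.7 × 0.8704 / 27900 × 0.8
    = 0.01341 m = 13.41 mm

S_e ≈ 13.4 mm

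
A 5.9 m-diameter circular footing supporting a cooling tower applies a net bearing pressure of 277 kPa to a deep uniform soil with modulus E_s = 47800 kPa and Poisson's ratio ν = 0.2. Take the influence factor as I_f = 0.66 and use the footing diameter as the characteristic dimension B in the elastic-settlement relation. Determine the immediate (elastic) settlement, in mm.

Immediate (elastic) settlement: S_e = q·B·(1−ν²)/E_s · I_f.
S_e = 277 × 5.9 × (1 − 0.2²) / 47800 × 0.66
    = 277 × 5.9 × 0.96 / 47800 × 0.66
    = 0.02166 m = 21.66 mm

S_e ≈ 21.7 mm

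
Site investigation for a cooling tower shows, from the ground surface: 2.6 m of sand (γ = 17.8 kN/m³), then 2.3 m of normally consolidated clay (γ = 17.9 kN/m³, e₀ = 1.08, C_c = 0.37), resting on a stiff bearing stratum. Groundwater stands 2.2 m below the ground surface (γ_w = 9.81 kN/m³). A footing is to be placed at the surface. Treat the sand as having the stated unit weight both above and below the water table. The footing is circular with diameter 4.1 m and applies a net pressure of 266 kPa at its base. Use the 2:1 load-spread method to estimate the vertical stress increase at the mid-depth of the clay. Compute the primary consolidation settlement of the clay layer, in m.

S_c ≈ 0.156 m

Mid-depth of clay below the ground surface: z = 2.6 + 2.3/2 = 3.75 m.
Total vertical stress at mid-clay: σ_v = 17.8×2.6 + 17.9×1.15 = 66.865 kPa.
Pore pressure: u = 9.81×(3.75 − 2.2) = 15.206 kPa.
Initial effective stress: σ'_0 = σ_v − u = 66.865 − 15.206 = 51.659 kPa.
Stress increase at mid-clay by the 2:1 spreading method:
Δσ ≈ qD²/(D+z)² = 266×4.1²/(4.1+3.75)² = 72.562 kPa
Final effective stress: σ'_f = σ'_0 + Δσ = 51.659 + 72.562 = 124.22 kPa.
Normally consolidated clay, so the full stress increment lies on the virgin compression line:
S_c = C_c·H/(1+e₀)·log₁₀(σ'_f/σ'_0) = 0.37×2.3/(1+1.08)×log₁₀(124.22/51.659)
    = 0.40913 × 0.38105 = 0.1559 m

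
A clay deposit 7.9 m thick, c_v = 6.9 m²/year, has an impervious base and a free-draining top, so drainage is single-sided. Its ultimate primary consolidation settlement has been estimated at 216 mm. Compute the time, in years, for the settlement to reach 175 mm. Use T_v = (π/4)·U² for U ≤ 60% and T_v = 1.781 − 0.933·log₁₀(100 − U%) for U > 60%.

Drainage path length: H_d = H = 7.9 m (single drainage).
U = S(t)/S_ult = 175/216 = 0.8102.
U > 60%: T_v = 1.781 − 0.933·log₁₀(100 − 81.019) = 0.58832.
t = T_v·H_d²/c_v = 0.58832×7.9²/6.9 = 5.321 years.

t ≈ 5.32 years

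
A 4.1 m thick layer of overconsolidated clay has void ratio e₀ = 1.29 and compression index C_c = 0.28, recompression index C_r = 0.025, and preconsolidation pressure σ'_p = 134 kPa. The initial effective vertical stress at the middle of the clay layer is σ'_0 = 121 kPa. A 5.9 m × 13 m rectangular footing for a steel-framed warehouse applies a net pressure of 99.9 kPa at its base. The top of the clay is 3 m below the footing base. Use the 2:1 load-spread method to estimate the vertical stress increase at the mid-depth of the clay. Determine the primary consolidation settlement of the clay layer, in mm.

Mid-depth of clay below the footing base: z = 3 + 4.1/2 = 5.05 m.
Stress increase at mid-clay by the 2:1 spreading method:
Δσ = qBL/((B+z)(L+z)) = 99.9×5.9×13/((5.9+5.05)(13+5.05)) = 38.768 kPa
Final effective stress: σ'_f = 121 + 38.768 = 159.77 kPa.
σ'_f = 159.77 > σ'_p = 134 kPa, so the stress path crosses the preconsolidation pressure — recompression up to σ'_p, then virgin compression beyond:
S_c = H/(1+e₀)·[C_r·log₁₀(σ'_p/σ'_0) + C_c·log₁₀(σ'_f/σ'_p)]
    = 4.1/2.29 × [0.025×log₁₀(134/121) + 0.28×log₁₀(159.77/134)]
    = 1.7904 × [0.001108 + 0.021389] = 0.04028 m

S_c ≈ 40.3 mm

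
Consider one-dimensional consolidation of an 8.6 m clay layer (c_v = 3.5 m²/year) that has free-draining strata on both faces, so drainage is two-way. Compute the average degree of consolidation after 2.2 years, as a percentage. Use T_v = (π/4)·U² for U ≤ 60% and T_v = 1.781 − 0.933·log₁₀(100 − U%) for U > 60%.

U ≈ 71 %

Drainage path length: H_d = H/2 = 4.3 m (double drainage).
T_v = c_v·t/H_d² = 3.5×2.2/4.3² = 0.41644.
T_v = 0.41644 corresponds to the U > 60% branch:
U = 1 − 10^((1.781 − T_v)/0.933)/100 = 0.7099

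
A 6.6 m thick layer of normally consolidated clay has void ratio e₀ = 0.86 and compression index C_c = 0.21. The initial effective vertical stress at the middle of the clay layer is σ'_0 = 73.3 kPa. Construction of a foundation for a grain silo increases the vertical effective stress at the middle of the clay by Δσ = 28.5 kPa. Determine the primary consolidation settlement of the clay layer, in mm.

S_c ≈ 106 mm

Final effective stress: σ'_f = σ'_0 + Δσ = 73.3 + 28.5 = 101.8 kPa.
Normally consolidated clay, so the full stress increment lies on the virgin compression line:
S_c = C_c·H/(1+e₀)·log₁₀(σ'_f/σ'_0) = 0.21×6.6/(1+0.86)×log₁₀(101.8/73.3)
    = 0.74516 × 0.14264 = 0.1063 m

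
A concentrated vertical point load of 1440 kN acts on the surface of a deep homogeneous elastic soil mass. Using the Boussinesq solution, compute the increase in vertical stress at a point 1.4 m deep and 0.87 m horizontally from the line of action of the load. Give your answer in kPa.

Boussinesq vertical stress below a point load on an elastic half-space:
Δσ_z = 3P/(2πz²) · [1 + (r/z)²]^(−5/2)
r/z = 0.87/1.4 = 0.62143; [1+(r/z)²]^(−5/2) = 0.44203.
Δσ_z = 3×1440/(2π×1.4²) × 0.44203 = 350.79 × 0.44203 = 155.1 kPa

Δσ_z ≈ 155 kPa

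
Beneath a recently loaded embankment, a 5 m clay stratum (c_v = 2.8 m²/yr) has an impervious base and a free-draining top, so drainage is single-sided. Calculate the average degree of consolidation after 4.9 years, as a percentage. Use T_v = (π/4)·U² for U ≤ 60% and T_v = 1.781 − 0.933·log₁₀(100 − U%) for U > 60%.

U ≈ 79.1 %

Drainage path length: H_d = H = 5 m (single drainage).
T_v = c_v·t/H_d² = 2.8×4.9/5² = 0.5488.
T_v = 0.5488 corresponds to the U > 60% branch:
U = 1 − 10^((1.781 − T_v)/0.933)/100 = 0.7907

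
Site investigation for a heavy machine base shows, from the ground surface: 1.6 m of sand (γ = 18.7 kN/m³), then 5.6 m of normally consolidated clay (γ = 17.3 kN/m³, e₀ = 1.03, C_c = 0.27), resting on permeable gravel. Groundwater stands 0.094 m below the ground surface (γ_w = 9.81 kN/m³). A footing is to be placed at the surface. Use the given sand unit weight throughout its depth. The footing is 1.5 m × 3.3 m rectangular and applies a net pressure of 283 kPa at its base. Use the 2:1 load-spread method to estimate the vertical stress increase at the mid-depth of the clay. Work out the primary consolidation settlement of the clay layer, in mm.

S_c ≈ 200 mm

Mid-depth of clay below the ground surface: z = 1.6 + 5.6/2 = 4.4 m.
Total vertical stress at mid-clay: σ_v = 18.7×1.6 + 17.3×2.8 = 78.36 kPa.
Pore pressure: u = 9.81×(4.4 − 0.094) = 42.242 kPa.
Initial effective stress: σ'_0 = σ_v − u = 78.36 − 42.242 = 36.118 kPa.
Stress increase at mid-clay by the 2:1 spreading method:
Δσ = qBL/((B+z)(L+z)) = 283×1.5×3.3/((1.5+4.4)(3.3+4.4)) = 30.835 kPa
Final effective stress: σ'_f = σ'_0 + Δσ = 36.118 + 30.835 = 66.953 kPa.
Normally consolidated clay, so the full stress increment lies on the virgin compression line:
S_c = C_c·H/(1+e₀)·log₁₀(σ'_f/σ'_0) = 0.27×5.6/(1+1.03)×log₁₀(66.953/36.118)
    = 0.74483 × 0.26805 = 0.1997 m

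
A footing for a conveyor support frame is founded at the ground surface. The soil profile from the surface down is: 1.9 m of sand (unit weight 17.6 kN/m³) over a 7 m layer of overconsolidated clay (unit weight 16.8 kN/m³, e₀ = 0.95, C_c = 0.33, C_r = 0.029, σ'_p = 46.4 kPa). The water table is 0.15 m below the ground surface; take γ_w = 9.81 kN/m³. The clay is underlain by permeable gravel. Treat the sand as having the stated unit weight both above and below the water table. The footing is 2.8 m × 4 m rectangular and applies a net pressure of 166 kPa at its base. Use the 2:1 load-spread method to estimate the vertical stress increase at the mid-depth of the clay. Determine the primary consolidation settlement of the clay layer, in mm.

S_c ≈ 178 mm

Mid-depth of clay below the ground surface: z = 1.9 + 7/2 = 5.4 m.
Total vertical stress at mid-clay: σ_v = 17.6×1.9 + 16.8×3.5 = 92.24 kPa.
Pore pressure: u = 9.81×(5.4 − 0.15) = 51.503 kPa.
Initial effective stress: σ'_0 = σ_v − u = 92.24 − 51.503 = 40.737 kPa.
Stress increase at mid-clay by the 2:1 spreading method:
Δσ = qBL/((B+z)(L+z)) = 166×2.8×4/((2.8+5.4)(4+5.4)) = 24.12 kPa
Final effective stress: σ'_f = 40.737 + 24.12 = 64.857 kPa.
σ'_f = 64.857 > σ'_p = 46.4 kPa, so the stress path crosses the preconsolidation pressure — recompression up to σ'_p, then virgin compression beyond:
S_c = H/(1+e₀)·[C_r·log₁₀(σ'_p/σ'_0) + C_c·log₁₀(σ'_f/σ'_p)]
    = 7/1.95 × [0.029×log₁₀(46.4/40.737) + 0.33×log₁₀(64.857/46.4)]
    = 3.5897 × [0.0016393 + 0.047995] = 0.1782 m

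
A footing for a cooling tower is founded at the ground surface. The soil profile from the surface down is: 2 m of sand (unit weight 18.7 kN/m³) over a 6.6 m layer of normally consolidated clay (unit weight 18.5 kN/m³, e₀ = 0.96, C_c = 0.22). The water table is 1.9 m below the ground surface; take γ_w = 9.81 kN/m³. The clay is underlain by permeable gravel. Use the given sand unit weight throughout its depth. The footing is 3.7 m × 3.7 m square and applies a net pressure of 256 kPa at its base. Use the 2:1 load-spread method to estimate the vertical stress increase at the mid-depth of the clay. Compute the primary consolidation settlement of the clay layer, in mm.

S_c ≈ 164 mm

Mid-depth of clay below the ground surface: z = 2 + 6.6/2 = 5.3 m.
Total vertical stress at mid-clay: σ_v = 18.7×2 + 18.5×3.3 = 98.45 kPa.
Pore pressure: u = 9.81×(5.3 − 1.9) = 33.354 kPa.
Initial effective stress: σ'_0 = σ_v − u = 98.45 − 33.354 = 65.096 kPa.
Stress increase at mid-clay by the 2:1 spreading method:
Δσ = qBL/((B+z)(L+z)) = 256×3.7×3.7/((3.7+5.3)(3.7+5.3)) = 43.267 kPa
Final effective stress: σ'_f = σ'_0 + Δσ = 65.096 + 43.267 = 108.36 kPa.
Normally consolidated clay, so the full stress increment lies on the virgin compression line:
S_c = C_c·H/(1+e₀)·log₁₀(σ'_f/σ'_0) = 0.22×6.6/(1+0.96)×log₁₀(108.36/65.096)
    = 0.74082 × 0.22131 = 0.164 m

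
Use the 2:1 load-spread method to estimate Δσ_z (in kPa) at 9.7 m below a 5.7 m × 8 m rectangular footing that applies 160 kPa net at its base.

Δσ_z ≈ 26.8 kPa

By the 2:1 method the load spreads at 1 horizontal : 2 vertical, so at depth z the loaded area has grown by z in each plan dimension:
Δσ = qBL/((B+z)(L+z)) = 160×5.7×8/((5.7+9.7)(8+9.7)) = 26.766 kPa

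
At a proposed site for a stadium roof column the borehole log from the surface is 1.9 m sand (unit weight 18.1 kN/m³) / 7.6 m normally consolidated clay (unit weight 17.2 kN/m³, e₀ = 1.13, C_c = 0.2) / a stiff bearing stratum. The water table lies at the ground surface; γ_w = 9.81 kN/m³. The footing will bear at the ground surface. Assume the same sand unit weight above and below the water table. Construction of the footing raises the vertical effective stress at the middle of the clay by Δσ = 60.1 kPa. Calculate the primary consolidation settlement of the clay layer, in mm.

S_c ≈ 268 mm

Mid-depth of clay below the ground surface: z = 1.9 + 7.6/2 = 5.7 m.
Total vertical stress at mid-clay: σ_v = 18.1×1.9 + 17.2×3.8 = 99.75 kPa.
Pore pressure: u = 9.81×(5.7 − 0) = 55.917 kPa.
Initial effective stress: σ'_0 = σ_v − u = 99.75 − 55.917 = 43.833 kPa.
Final effective stress: σ'_f = σ'_0 + Δσ = 43.833 + 60.1 = 103.93 kPa.
Normally consolidated clay, so the full stress increment lies on the virgin compression line:
S_c = C_c·H/(1+e₀)·log₁₀(σ'_f/σ'_0) = 0.2×7.6/(1+1.13)×log₁₀(103.93/43.833)
    = 0.71362 × 0.37494 = 0.2676 m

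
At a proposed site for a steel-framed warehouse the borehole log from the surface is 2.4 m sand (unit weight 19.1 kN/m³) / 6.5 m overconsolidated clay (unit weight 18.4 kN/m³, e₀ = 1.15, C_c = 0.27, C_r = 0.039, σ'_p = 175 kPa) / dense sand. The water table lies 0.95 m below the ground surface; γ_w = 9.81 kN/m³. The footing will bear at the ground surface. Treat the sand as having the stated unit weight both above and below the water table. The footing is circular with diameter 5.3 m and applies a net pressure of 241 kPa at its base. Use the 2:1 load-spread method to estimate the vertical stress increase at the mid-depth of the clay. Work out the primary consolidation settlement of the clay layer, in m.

Mid-depth of clay below the ground surface: z = 2.4 + 6.5/2 = 5.65 m.
Total vertical stress at mid-clay: σ_v = 19.1×2.4 + 18.4×3.25 = 105.64 kPa.
Pore pressure: u = 9.81×(5.65 − 0.95) = 46.107 kPa.
Initial effective stress: σ'_0 = σ_v − u = 105.64 − 46.107 = 59.533 kPa.
Stress increase at mid-clay by the 2:1 spreading method:
Δσ ≈ qD²/(D+z)² = 241×5.3²/(5.3+5.65)² = 56.46 kPa
Final effective stress: σ'_f = 59.533 + 56.46 = 115.99 kPa.
σ'_f = 115.99 ≤ σ'_p = 175 kPa, so the clay remains overconsolidated and only the recompression index applies:
S_c = C_r·H/(1+e₀)·log₁₀(σ'_f/σ'_0) = 0.039×6.5/2.15×log₁₀(115.99/59.533)
    = 0.11791 × 0.28966 = 0.03415 m

S_c ≈ 0.0342 m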